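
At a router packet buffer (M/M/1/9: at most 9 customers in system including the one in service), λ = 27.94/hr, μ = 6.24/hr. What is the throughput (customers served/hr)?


ρ = 4.4776; P_K = (1−ρ)ρ^9/(1−ρ^10) = 0.776665
λ_eff = λ(1 − P_K) = 27.94·(1 − 0.776665) = 27.94·0.223335 = 6.2400 /hr

Final: 6.2400 /hr


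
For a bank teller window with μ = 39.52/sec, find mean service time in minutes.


Mean service time = 1/μ = 1/39.52 second = 0.02530 second
In minutes: 0.02530 × 0.0166667 = 0.0004217 min

Final: 0.0004217 min


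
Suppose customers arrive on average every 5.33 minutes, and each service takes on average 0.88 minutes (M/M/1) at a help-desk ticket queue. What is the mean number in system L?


λ = 60/5.33 = 11.2570 /hr
μ = 60/0.88 = 68.1818 /hr
ρ = λ/μ = 11.2570/68.1818 = 0.1651
L = ρ/(1−ρ) = 0.1651/0.8349 = 0.1978

Final: 0.1978


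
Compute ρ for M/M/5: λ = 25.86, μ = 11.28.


ρ = λ/(cμ) = 25.86/(5·11.28) = 25.86/56.40 = 0.4585

Final: 0.4585


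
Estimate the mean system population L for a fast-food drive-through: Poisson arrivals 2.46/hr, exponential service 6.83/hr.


ρ = λ/μ = 2.46/6.83 = 0.3602
L = ρ/(1−ρ) = 0.3602/(1 − 0.3602) = 0.3602/0.6398 = 0.5629

Final: 0.5629


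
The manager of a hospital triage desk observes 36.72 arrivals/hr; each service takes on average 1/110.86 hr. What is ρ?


ρ = λ/μ = 36.72/110.86 = 0.3312

Final: 0.3312


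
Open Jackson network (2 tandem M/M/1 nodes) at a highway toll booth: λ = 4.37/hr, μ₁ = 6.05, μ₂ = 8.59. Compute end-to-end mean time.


Each node sees arrival rate λ = 4.37/hr (tandem ⇒ throughput preserved).
W₁ = 1/(μ₁−λ) = 1/(6.05−4.37) = 0.59524 hr
W₂ = 1/(μ₂−λ) = 1/(8.59−4.37) = 0.23697 hr
W_total = W₁ + W₂ = 0.59524 + 0.23697 = 0.83220 hr

Final: 0.83220 hr


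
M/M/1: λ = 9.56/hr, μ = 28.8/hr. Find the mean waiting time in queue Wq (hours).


ρ = 9.56/28.8 = 0.3319
Wq = ρ/(μ−λ) = 0.3319/(28.8 − 9.56) = 0.3319/19.24 = 0.01725 hr

Final: 0.01725 hr


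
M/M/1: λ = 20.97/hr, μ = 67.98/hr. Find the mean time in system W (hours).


W = 1/(μ−λ) = 1/(67.98 − 20.97) = 1/47.01 = 0.02127 hr

Final: 0.02127 hr


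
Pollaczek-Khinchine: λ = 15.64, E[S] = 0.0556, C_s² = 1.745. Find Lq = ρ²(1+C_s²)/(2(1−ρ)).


ρ = λ·E[S] = 15.64·0.0556 = 0.8696
Lq = ρ²(1+C_s²)/(2(1−ρ)) = 0.7562·(1+1.745)/(2·0.1304)
= 0.7562·2.7450/0.2608 = 7.95801

Final: 7.95801


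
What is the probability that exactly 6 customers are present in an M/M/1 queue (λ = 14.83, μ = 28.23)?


ρ = 14.83/28.23 = 0.5253
P_n = (1−ρ)·ρ^n = (1 − 0.5253)·0.5253^6 = 0.4747·0.021018 = 0.009976

Final: 0.009976


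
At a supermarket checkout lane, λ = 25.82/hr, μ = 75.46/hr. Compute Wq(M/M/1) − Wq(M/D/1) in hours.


ρ = 25.82/75.46 = 0.3422
Wq(M/M/1) = ρ/(μ−λ) = 0.3422/49.64 = 0.006893 hr
Wq(M/D/1) = ρ/(2(μ−λ)) = 0.003446 hr
Savings = 0.006893 − 0.003446 = 0.003446 hr

Final: 0.003446 hr


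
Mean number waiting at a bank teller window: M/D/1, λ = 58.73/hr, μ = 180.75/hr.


ρ = 58.73/180.75 = 0.3249
M/D/1: Lq = ρ²/(2(1−ρ)) = 0.1056/(2·0.6751) = 0.07820

Final: 0.07820


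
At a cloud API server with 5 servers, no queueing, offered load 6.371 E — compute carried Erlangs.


B(5,6.371) = 0.385530 (Erlang-B)
Carried load = a(1 − B) = 6.371·(1 − 0.385530) = 6.371·0.614470 = 3.9148 E

Final: 3.9148 Erlangs


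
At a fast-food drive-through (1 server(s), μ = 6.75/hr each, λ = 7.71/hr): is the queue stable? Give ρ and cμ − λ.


Total capacity cμ = 1·6.75 = 6.75/hr
ρ = λ/(cμ) = 7.71/6.75 = 1.1422
Stable ⇔ ρ < 1: NO
Spare capacity = cμ − λ = 6.75 − 7.71 = -0.96/hr

Final: ρ = 1.1422; unstable; margin = -0.96/hr


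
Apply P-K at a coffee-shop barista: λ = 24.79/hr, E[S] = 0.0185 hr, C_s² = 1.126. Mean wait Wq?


ρ = λ·E[S] = 24.79·0.0185 = 0.4586
E[S²] = E[S]²(1+C_s²) = 0.0185²·(1+1.126) = 0.0007276
Wq = λ·E[S²]/(2(1−ρ)) = 24.79·0.0007276/(2·0.5414) = 0.01666 hr

Final: 0.01666 hr


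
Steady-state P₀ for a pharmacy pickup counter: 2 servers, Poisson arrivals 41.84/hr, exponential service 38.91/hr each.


a = λ/μ = 41.84/38.91 = 1.0753; ρ = a/c = 0.5377
Σ_{k=0}^{1} a^k/k! (terms k=0..1) = 1.00000 + 1.07530 = 2.07530
Tail: a^2/(2!(1−ρ)) = 1.15627/(2·0.4623) = 1.25043
P₀ = 1/(2.07530 + 1.25043) = 1/3.32574 = 0.300685

Final: 0.300685


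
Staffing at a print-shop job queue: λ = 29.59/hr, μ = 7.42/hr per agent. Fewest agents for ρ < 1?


Stability requires cμ > λ ⇔ c > λ/μ.
λ/μ = 29.59/7.42 = 3.9879
Minimum integer c = ⌊3.9879⌋ + 1 = 4
Check: 4·7.42 = 29.68 > 29.59, while 3·7.42 = 22.26 ≤ 29.59

Final: 4 servers


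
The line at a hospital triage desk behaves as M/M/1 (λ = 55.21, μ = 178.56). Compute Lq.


ρ = 55.21/178.56 = 0.3092
Lq = ρ²/(1−ρ) = 0.09560/0.6908 = 0.1384

Final: 0.1384


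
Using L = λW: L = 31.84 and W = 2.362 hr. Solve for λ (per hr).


λ = L/W = 31.84/2.362 = 13.4801 /hr

Final: 13.4801 /hr


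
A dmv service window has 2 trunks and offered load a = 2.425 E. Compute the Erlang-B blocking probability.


B(c,a) = (a^c/c!) / Σ_{k=0}^{c} a^k/k!
a^2/2! = 2.940312
Σ terms (k=0..2): 1.00000 + 2.42500 + 2.94031 = 6.365312
B = 2.940312/6.365312 = 0.461927

Final: 0.461927


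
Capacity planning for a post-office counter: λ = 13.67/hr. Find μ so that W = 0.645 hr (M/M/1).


W = 1/(μ−λ) ⇒ μ − λ = 1/W = 1/0.645 = 1.5504
μ = λ + 1/W = 13.67 + 1.5504 = 15.2204 per hr

Final: 15.2204 /hr


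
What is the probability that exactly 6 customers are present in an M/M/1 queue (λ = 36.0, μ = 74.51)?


ρ = 36.0/74.51 = 0.4832
P_n = (1−ρ)·ρ^n = (1 − 0.4832)·0.4832^6 = 0.5168·0.012721 = 0.006575

Final: 0.006575


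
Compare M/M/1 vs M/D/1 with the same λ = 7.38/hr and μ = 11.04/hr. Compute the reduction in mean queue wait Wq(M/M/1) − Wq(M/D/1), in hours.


ρ = 7.38/11.04 = 0.6685
Wq(M/M/1) = ρ/(μ−λ) = 0.6685/3.66 = 0.18264 hr
Wq(M/D/1) = ρ/(2(μ−λ)) = 0.09132 hr
Savings = 0.18264 − 0.09132 = 0.09132 hr

Final: 0.09132 hr


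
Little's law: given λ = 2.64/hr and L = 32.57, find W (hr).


W = L/λ = 32.57/2.64 = 12.3371 hr

Final: 12.3371 hr


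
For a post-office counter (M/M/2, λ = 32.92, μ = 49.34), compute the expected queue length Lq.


a = λ/μ = 0.6672; ρ = a/2 = 0.3336
P₀ = 0.499696
Lq = P₀·a^c·ρ / (c!·(1−ρ)²) = 0.499696·0.44517·0.3336/(2·0.44408)
= 0.08355

Final: 0.08355


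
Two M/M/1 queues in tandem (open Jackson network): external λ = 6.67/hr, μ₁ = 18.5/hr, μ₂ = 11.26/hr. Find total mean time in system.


Each node sees arrival rate λ = 6.67/hr (tandem ⇒ throughput preserved).
W₁ = 1/(μ₁−λ) = 1/(18.5−6.67) = 0.08453 hr
W₂ = 1/(μ₂−λ) = 1/(11.26−6.67) = 0.21786 hr
W_total = W₁ + W₂ = 0.08453 + 0.21786 = 0.30240 hr

Final: 0.30240 hr


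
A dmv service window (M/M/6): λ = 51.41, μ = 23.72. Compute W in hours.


a = 2.1674; ρ = 0.3612; P₀ = 0.114203
Lq = P₀·a^c·ρ/(c!(1−ρ)²) = 0.01456
Wq = Lq/λ = 0.01456/51.41 = 0.0002831 hr
W = Wq + 1/μ = 0.0002831 + 0.04216 = 0.04244 hr

Final: 0.04244 hr


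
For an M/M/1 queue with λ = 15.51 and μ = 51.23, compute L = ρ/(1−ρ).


ρ = λ/μ = 15.51/51.23 = 0.3028
L = ρ/(1−ρ) = 0.3028/(1 − 0.3028) = 0.3028/0.6972 = 0.4342

Final: 0.4342


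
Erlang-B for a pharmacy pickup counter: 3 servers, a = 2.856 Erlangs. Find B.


B(c,a) = (a^c/c!) / Σ_{k=0}^{c} a^k/k!
a^3/3! = 3.882606
Σ terms (k=0..3): 1.00000 + 2.85600 + 4.07837 + 3.88261 = 11.816974
B = 3.882606/11.816974 = 0.328562

Final: 0.328562


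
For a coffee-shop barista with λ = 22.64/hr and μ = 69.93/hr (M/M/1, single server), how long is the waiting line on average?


ρ = 22.64/69.93 = 0.3238
Lq = ρ²/(1−ρ) = 0.1048/0.6762 = 0.1550

Final: 0.1550


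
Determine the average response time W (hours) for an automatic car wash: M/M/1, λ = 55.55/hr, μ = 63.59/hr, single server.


W = 1/(μ−λ) = 1/(63.59 − 55.55) = 1/8.04 = 0.1244 hr

Final: 0.1244 hr


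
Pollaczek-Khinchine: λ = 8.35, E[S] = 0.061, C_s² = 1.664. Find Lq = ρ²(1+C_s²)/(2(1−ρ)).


ρ = λ·E[S] = 8.35·0.061 = 0.5093
Lq = ρ²(1+C_s²)/(2(1−ρ)) = 0.2594·(1+1.664)/(2·0.4907)
= 0.2594·2.6640/0.9813 = 0.70431

Final: 0.70431


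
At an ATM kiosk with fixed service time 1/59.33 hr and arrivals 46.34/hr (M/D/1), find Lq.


ρ = 46.34/59.33 = 0.7811
M/D/1: Lq = ρ²/(2(1−ρ)) = 0.6100/(2·0.2189) = 1.39315

Final: 1.39315


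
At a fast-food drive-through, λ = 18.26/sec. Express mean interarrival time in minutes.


Mean interarrival time = 1/λ = 1/18.26 second = 0.05476 second
In minutes: 0.05476 × 0.0166667 = 0.0009127 min

Final: 0.0009127 min


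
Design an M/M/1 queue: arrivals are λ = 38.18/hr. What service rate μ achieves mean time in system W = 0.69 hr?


W = 1/(μ−λ) ⇒ μ − λ = 1/W = 1/0.69 = 1.4493
μ = λ + 1/W = 38.18 + 1.4493 = 39.6293 per hr

Final: 39.6293 /hr


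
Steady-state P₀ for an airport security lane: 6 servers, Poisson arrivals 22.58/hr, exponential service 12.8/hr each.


a = λ/μ = 22.58/12.8 = 1.7641; ρ = a/c = 0.2940
Σ_{k=0}^{5} a^k/k! (terms k=0..5) = 1.00000 + 1.76406 + 1.55596 + 0.91494 + 0.40350 + 0.14236 = 5.78082
Tail: a^6/(6!(1−ρ)) = 30.13588/(720·0.7060) = 0.05929
P₀ = 1/(5.78082 + 0.05929) = 1/5.84010 = 0.171230

Final: 0.171230


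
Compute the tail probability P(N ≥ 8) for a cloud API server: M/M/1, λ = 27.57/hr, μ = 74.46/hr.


ρ = 27.57/74.46 = 0.3703
P(N ≥ n) = ρ^n = 0.3703^8 = 0.0003533

Final: 0.0003533


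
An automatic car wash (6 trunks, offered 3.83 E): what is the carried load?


B(6,3.83) = 0.105015 (Erlang-B)
Carried load = a(1 − B) = 3.83·(1 − 0.105015) = 3.83·0.894985 = 3.4278 E

Final: 3.4278 Erlangs


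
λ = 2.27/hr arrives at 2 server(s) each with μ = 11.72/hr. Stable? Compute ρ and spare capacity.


Total capacity cμ = 2·11.72 = 23.44/hr
ρ = λ/(cμ) = 2.27/23.44 = 0.09684
Stable ⇔ ρ < 1: YES
Spare capacity = cμ − λ = 23.44 − 2.27 = 21.17/hr

Final: ρ = 0.09684; stable; margin = 21.17/hr


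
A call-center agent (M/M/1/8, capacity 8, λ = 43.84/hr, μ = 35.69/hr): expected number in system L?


ρ = 43.84/35.69 = 1.2284
L = ρ[1 − (K+1)ρ^K + Kρ^(K+1)] / [(1−ρ)(1−ρ^(K+1))]
Numerator: 1.2284·(1 − 9·5.183129 + 8·6.366723) = 6.492631
Denominator: (-0.2284)·(-5.366723) = 1.225520
L = 6.492631/1.225520 = 5.2979

Final: 5.2979


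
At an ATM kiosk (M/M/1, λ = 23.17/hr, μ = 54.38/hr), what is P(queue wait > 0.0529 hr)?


ρ = 23.17/54.38 = 0.4261
P(Wq > t) = ρ·e^{−(μ−λ)t} = 0.4261·e^{−1.6510}
= 0.4261·0.191856 = 0.081745

Final: 0.081745


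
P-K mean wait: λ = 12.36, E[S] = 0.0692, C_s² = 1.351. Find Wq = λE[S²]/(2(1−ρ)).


ρ = λ·E[S] = 12.36·0.0692 = 0.8553
E[S²] = E[S]²(1+C_s²) = 0.0692²·(1+1.351) = 0.011258
Wq = λ·E[S²]/(2(1−ρ)) = 12.36·0.011258/(2·0.1447) = 0.48086 hr

Final: 0.48086 hr


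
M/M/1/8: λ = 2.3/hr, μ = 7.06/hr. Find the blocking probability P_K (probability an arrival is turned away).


ρ = λ/μ = 2.3/7.06 = 0.3258
P_K = (1−ρ)ρ^K/(1−ρ^(K+1)) = (0.6742·0.0001269)/(1 − 0.00004133)
= 0.00008554/0.999959 = 0.00008555

Final: 0.00008555


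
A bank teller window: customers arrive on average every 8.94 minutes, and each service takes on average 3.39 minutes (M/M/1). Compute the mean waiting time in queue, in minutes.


λ = 60/8.94 = 6.7114 /hr
μ = 60/3.39 = 17.6991 /hr
ρ = λ/μ = 6.7114/17.6991 = 0.3792
Wq = ρ/(μ−λ) = 0.3792/(17.6991−6.7114) = 0.03451 hr
In minutes: 0.03451·60 = 2.071 min

Final: 2.071 min


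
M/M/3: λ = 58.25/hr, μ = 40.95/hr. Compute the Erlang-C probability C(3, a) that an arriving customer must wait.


a = λ/μ = 1.4225; ρ = a/3 = 0.4742
P₀ = 0.230074 (from M/M/c formula)
C(c,a) = [a^c/(c!(1−ρ))]·P₀ = [2.87823/(6·0.5258)]·0.230074
= 0.91226·0.230074 = 0.209887

Final: 0.209887


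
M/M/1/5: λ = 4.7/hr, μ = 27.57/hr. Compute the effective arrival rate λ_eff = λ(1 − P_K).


ρ = 0.1705; P_K = (1−ρ)ρ^5/(1−ρ^6) = 0.0001194
λ_eff = λ(1 − P_K) = 4.7·(1 − 0.0001194) = 4.7·0.999881 = 4.6994 /hr

Final: 4.6994 /hr


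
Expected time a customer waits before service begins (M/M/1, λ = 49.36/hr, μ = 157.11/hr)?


ρ = 49.36/157.11 = 0.3142
Wq = ρ/(μ−λ) = 0.3142/(157.11 − 49.36) = 0.3142/107.75 = 0.002916 hr

Final: 0.002916 hr


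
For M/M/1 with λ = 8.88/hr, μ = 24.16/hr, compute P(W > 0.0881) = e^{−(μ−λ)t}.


W ~ Exponential(μ−λ) for M/M/1.
μ − λ = 24.16 − 8.88 = 15.2800
P(W > t) = e^{−(μ−λ)t} = e^{−1.3462} = 0.260236

Final: 0.260236


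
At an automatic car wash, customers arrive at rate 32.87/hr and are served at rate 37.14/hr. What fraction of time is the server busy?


ρ = λ/μ = 32.87/37.14 = 0.8850

Final: 0.8850


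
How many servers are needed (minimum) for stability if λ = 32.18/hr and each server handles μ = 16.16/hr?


Stability requires cμ > λ ⇔ c > λ/μ.
λ/μ = 32.18/16.16 = 1.9913
Minimum integer c = ⌊1.9913⌋ + 1 = 2
Check: 2·16.16 = 32.32 > 32.18, while 1·16.16 = 16.16 ≤ 32.18

Final: 2 servers


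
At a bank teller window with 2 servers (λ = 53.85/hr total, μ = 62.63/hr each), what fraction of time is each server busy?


ρ = λ/(cμ) = 53.85/(2·62.63) = 53.85/125.26 = 0.4299

Final: 0.4299


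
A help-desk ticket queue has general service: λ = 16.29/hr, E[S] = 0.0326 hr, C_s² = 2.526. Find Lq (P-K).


ρ = λ·E[S] = 16.29·0.0326 = 0.5311
Lq = ρ²(1+C_s²)/(2(1−ρ)) = 0.2820·(1+2.526)/(2·0.4689)
= 0.2820·3.5260/0.9379 = 1.06025

Final: 1.06025


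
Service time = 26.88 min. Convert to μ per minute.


μ = 1/(service time) in consistent units.
1 minute = 1 min, so μ = 1/26.88 = 0.03720 per minute

Final: 0.03720 /min


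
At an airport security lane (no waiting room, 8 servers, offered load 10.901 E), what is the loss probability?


B(c,a) = (a^c/c!) / Σ_{k=0}^{c} a^k/k!
a^8/8! = 4945.499858
Σ terms (k=0..8): 1.00000 + 10.90100 + 59.41590 + 215.89758 + 588.37487 + 1282.77490 + 2330.58819 + 3629.39169 + 4945.49986 = 13063.843988
B = 4945.499858/13063.843988 = 0.378564

Final: 0.378564


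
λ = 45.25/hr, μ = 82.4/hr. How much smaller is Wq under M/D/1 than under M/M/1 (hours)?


ρ = 45.25/82.4 = 0.5492
Wq(M/M/1) = ρ/(μ−λ) = 0.5492/37.15 = 0.01478 hr
Wq(M/D/1) = ρ/(2(μ−λ)) = 0.007391 hr
Savings = 0.01478 − 0.007391 = 0.007391 hr

Final: 0.007391 hr


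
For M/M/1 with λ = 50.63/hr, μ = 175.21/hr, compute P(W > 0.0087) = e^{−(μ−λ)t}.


W ~ Exponential(μ−λ) for M/M/1.
μ − λ = 175.21 − 50.63 = 124.5800
P(W > t) = e^{−(μ−λ)t} = e^{−1.0838} = 0.338292

Final: 0.338292


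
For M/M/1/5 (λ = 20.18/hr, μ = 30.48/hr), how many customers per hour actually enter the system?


ρ = 0.6621; P_K = (1−ρ)ρ^5/(1−ρ^6) = 0.046942
λ_eff = λ(1 − P_K) = 20.18·(1 − 0.046942) = 20.18·0.953058 = 19.2327 /hr

Final: 19.2327 /hr


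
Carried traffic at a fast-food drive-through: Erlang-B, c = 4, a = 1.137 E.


B(4,1.137) = 0.022478 (Erlang-B)
Carried load = a(1 − B) = 1.137·(1 − 0.022478) = 1.137·0.977522 = 1.1114 E

Final: 1.1114 Erlangs


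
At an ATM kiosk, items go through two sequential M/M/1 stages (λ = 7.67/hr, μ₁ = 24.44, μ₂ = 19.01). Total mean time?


Each node sees arrival rate λ = 7.67/hr (tandem ⇒ throughput preserved).
W₁ = 1/(μ₁−λ) = 1/(24.44−7.67) = 0.05963 hr
W₂ = 1/(μ₂−λ) = 1/(19.01−7.67) = 0.08818 hr
W_total = W₁ + W₂ = 0.05963 + 0.08818 = 0.14781 hr

Final: 0.14781 hr


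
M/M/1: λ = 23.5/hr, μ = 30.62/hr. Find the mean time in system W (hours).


W = 1/(μ−λ) = 1/(30.62 − 23.5) = 1/7.12 = 0.1404 hr

Final: 0.1404 hr


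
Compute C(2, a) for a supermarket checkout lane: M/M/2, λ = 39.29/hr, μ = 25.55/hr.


a = λ/μ = 1.5378; ρ = a/2 = 0.7689
P₀ = 0.130656 (from M/M/c formula)
C(c,a) = [a^c/(c!(1−ρ))]·P₀ = [2.36473/(2·0.2311)]·0.130656
= 5.11591·0.130656 = 0.668425

Final: 0.668425


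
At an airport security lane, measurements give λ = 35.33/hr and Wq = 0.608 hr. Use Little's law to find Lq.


Lq = λWq = 35.33·0.608 = 21.4806

Final: 21.4806


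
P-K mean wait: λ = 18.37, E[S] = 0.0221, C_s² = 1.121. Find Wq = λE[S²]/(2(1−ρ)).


ρ = λ·E[S] = 18.37·0.0221 = 0.4060
E[S²] = E[S]²(1+C_s²) = 0.0221²·(1+1.121) = 0.001036
Wq = λ·E[S²]/(2(1−ρ)) = 18.37·0.001036/(2·0.5940) = 0.01602 hr

Final: 0.01602 hr


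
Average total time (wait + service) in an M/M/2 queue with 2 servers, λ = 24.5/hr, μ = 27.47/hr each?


a = 0.8919; ρ = 0.4459; P₀ = 0.383182
Lq = P₀·a^c·ρ/(c!(1−ρ)²) = 0.22139
Wq = Lq/λ = 0.22139/24.5 = 0.009036 hr
W = Wq + 1/μ = 0.009036 + 0.03640 = 0.04544 hr

Final: 0.04544 hr


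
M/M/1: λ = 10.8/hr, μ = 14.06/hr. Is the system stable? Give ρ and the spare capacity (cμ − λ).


Total capacity cμ = 1·14.06 = 14.06/hr
ρ = λ/(cμ) = 10.8/14.06 = 0.7681
Stable ⇔ ρ < 1: YES
Spare capacity = cμ − λ = 14.06 − 10.8 = 3.26/hr

Final: ρ = 0.7681; stable; margin = 3.26/hr


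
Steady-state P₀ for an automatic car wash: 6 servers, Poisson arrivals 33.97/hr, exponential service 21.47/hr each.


a = λ/μ = 33.97/21.47 = 1.5822; ρ = a/c = 0.2637
Σ_{k=0}^{5} a^k/k! (terms k=0..5) = 1.00000 + 1.58221 + 1.25169 + 0.66014 + 0.26112 + 0.08263 = 4.83779
Tail: a^6/(6!(1−ρ)) = 15.68849/(720·0.7363) = 0.02959
P₀ = 1/(4.83779 + 0.02959) = 1/4.86739 = 0.205449

Final: 0.205449


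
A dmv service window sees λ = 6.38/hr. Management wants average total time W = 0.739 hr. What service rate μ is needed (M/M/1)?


W = 1/(μ−λ) ⇒ μ − λ = 1/W = 1/0.739 = 1.3532
μ = λ + 1/W = 6.38 + 1.3532 = 7.7332 per hr

Final: 7.7332 /hr


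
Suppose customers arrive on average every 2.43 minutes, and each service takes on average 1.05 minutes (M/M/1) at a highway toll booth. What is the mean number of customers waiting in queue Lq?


λ = 60/2.43 = 24.6914 /hr
μ = 60/1.05 = 57.1429 /hr
ρ = λ/μ = 24.6914/57.1429 = 0.4321
Lq = ρ²/(1−ρ) = 0.1867/0.5679 = 0.3288

Final: 0.3288


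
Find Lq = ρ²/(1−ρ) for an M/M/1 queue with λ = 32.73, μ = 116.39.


ρ = 32.73/116.39 = 0.2812
Lq = ρ²/(1−ρ) = 0.07908/0.7188 = 0.1100

Final: 0.1100


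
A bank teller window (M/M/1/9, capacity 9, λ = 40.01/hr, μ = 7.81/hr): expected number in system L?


ρ = 40.01/7.81 = 5.1229
L = ρ[1 − (K+1)ρ^K + Kρ^(K+1)] / [(1−ρ)(1−ρ^(K+1))]
Numerator: 5.1229·(1 − 10·2430287.524503 + 9·12450166.946911) = 449529144.349463
Denominator: (-4.1229)·(-12450165.946911) = 51331029.896353
L = 449529144.349463/51331029.896353 = 8.7575

Final: 8.7575


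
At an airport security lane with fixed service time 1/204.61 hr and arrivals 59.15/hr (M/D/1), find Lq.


ρ = 59.15/204.61 = 0.2891
M/D/1: Lq = ρ²/(2(1−ρ)) = 0.08357/(2·0.7109) = 0.05878

Final: 0.05878


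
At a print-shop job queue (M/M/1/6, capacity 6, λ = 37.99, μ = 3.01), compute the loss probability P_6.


ρ = λ/μ = 37.99/3.01 = 12.6213
P_K = (1−ρ)ρ^K/(1−ρ^(K+1)) = (-11.6213·4042190.599696)/(1 − 51017548.465927)
= -46975357.866231/-51017547.465927 = 0.920769

Final: 0.920769


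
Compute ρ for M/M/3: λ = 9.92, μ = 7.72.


ρ = λ/(cμ) = 9.92/(3·7.72) = 9.92/23.16 = 0.4283

Final: 0.4283


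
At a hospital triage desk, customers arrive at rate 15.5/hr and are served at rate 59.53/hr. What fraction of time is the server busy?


ρ = λ/μ = 15.5/59.53 = 0.2604

Final: 0.2604


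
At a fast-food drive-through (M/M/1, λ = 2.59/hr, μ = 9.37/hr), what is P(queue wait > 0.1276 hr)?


ρ = 2.59/9.37 = 0.2764
P(Wq > t) = ρ·e^{−(μ−λ)t} = 0.2764·e^{−0.8651}
= 0.2764·0.420998 = 0.116370

Final: 0.116370


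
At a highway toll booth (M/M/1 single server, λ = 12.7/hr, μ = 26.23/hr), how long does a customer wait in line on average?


ρ = 12.7/26.23 = 0.4842
Wq = ρ/(μ−λ) = 0.4842/(26.23 − 12.7) = 0.4842/13.53 = 0.03579 hr

Final: 0.03579 hr


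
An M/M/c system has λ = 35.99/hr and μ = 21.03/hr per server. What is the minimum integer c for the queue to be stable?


Stability requires cμ > λ ⇔ c > λ/μ.
λ/μ = 35.99/21.03 = 1.7114
Minimum integer c = ⌊1.7114⌋ + 1 = 2
Check: 2·21.03 = 42.06 > 35.99, while 1·21.03 = 21.03 ≤ 35.99

Final: 2 servers


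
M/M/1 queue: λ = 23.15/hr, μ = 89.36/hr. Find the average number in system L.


ρ = λ/μ = 23.15/89.36 = 0.2591
L = ρ/(1−ρ) = 0.2591/(1 − 0.2591) = 0.2591/0.7409 = 0.3496

Final: 0.3496


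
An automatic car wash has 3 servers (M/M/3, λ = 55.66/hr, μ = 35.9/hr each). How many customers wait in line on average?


a = λ/μ = 1.5504; ρ = a/3 = 0.5168
P₀ = 0.198499
Lq = P₀·a^c·ρ / (c!·(1−ρ)²) = 0.198499·3.72689·0.5168/(6·0.23348)
= 0.27292

Final: 0.27292


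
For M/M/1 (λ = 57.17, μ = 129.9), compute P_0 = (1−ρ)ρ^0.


ρ = 57.17/129.9 = 0.4401
P_n = (1−ρ)·ρ^n = (1 − 0.4401)·0.4401^0 = 0.5599·1.000000 = 0.559892

Final: 0.559892


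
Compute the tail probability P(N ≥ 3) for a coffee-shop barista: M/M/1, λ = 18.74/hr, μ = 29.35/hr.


ρ = 18.74/29.35 = 0.6385
P(N ≥ n) = ρ^n = 0.6385^3 = 0.260306

Final: 0.260306


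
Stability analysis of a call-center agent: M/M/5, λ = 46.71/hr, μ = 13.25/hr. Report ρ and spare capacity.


Total capacity cμ = 5·13.25 = 66.25/hr
ρ = λ/(cμ) = 46.71/66.25 = 0.7051
Stable ⇔ ρ < 1: YES
Spare capacity = cμ − λ = 66.25 − 46.71 = 19.54/hr

Final: ρ = 0.7051; stable; margin = 19.54/hr


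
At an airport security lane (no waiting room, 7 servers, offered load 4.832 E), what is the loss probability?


B(c,a) = (a^c/c!) / Σ_{k=0}^{c} a^k/k!
a^7/7! = 12.202756
Σ terms (k=0..7): 1.00000 + 4.83200 + 11.67411 + 18.80310 + 22.71415 + 21.95095 + 17.67783 + 12.20276 = 110.854907
B = 12.202756/110.854907 = 0.110079

Final: 0.110079


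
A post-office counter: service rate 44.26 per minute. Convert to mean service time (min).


Mean service time = 1/μ = 1/44.26 minute = 0.02259 minute
In minutes: 0.02259 × 1 = 0.02259 min

Final: 0.02259 min


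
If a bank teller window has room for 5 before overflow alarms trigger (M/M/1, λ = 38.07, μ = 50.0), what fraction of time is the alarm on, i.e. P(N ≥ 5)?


ρ = 38.07/50.0 = 0.7614
P(N ≥ n) = ρ^n = 0.7614^5 = 0.255897

Final: 0.255897


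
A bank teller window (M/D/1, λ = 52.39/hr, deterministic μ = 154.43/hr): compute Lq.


ρ = 52.39/154.43 = 0.3392
M/D/1: Lq = ρ²/(2(1−ρ)) = 0.1151/(2·0.6608) = 0.08709

Final: 0.08709


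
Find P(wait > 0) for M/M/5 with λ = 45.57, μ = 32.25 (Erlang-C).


a = λ/μ = 1.4130; ρ = a/5 = 0.2826
P₀ = 0.243126 (from M/M/c formula)
C(c,a) = [a^c/(c!(1−ρ))]·P₀ = [5.63309/(120·0.7174)]·0.243126
= 0.06543·0.243126 = 0.015909

Final: 0.015909


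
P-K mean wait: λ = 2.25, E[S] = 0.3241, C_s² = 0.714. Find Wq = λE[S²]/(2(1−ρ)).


ρ = λ·E[S] = 2.25·0.3241 = 0.7292
E[S²] = E[S]²(1+C_s²) = 0.3241²·(1+0.714) = 0.180040
Wq = λ·E[S²]/(2(1−ρ)) = 2.25·0.180040/(2·0.2708) = 0.74802 hr

Final: 0.74802 hr


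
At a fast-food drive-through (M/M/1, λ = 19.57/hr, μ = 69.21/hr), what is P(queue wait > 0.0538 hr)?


ρ = 19.57/69.21 = 0.2828
P(Wq > t) = ρ·e^{−(μ−λ)t} = 0.2828·e^{−2.6706}
= 0.2828·0.069208 = 0.019570

Final: 0.019570


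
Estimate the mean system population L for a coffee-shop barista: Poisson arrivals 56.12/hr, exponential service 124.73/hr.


ρ = λ/μ = 56.12/124.73 = 0.4499
L = ρ/(1−ρ) = 0.4499/(1 − 0.4499) = 0.4499/0.5501 = 0.8180

Final: 0.8180


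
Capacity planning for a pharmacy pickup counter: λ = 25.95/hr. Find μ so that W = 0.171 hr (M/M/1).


W = 1/(μ−λ) ⇒ μ − λ = 1/W = 1/0.171 = 5.8480
μ = λ + 1/W = 25.95 + 5.8480 = 31.7980 per hr

Final: 31.7980 /hr


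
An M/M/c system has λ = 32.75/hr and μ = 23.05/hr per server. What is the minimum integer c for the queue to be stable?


Stability requires cμ > λ ⇔ c > λ/μ.
λ/μ = 32.75/23.05 = 1.4208
Minimum integer c = ⌊1.4208⌋ + 1 = 2
Check: 2·23.05 = 46.10 > 32.75, while 1·23.05 = 23.05 ≤ 32.75

Final: 2 servers


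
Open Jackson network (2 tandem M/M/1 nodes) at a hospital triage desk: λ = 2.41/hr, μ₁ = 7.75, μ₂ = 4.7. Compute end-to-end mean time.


Each node sees arrival rate λ = 2.41/hr (tandem ⇒ throughput preserved).
W₁ = 1/(μ₁−λ) = 1/(7.75−2.41) = 0.18727 hr
W₂ = 1/(μ₂−λ) = 1/(4.7−2.41) = 0.43668 hr
W_total = W₁ + W₂ = 0.18727 + 0.43668 = 0.62395 hr

Final: 0.62395 hr


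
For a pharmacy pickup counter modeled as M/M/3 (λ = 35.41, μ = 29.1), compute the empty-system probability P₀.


a = λ/μ = 35.41/29.1 = 1.2168; ρ = a/c = 0.4056
Σ_{k=0}^{2} a^k/k! (terms k=0..2) = 1.00000 + 1.21684 + 0.74035 = 2.95719
Tail: a^3/(3!(1−ρ)) = 1.80177/(6·0.5944) = 0.50522
P₀ = 1/(2.95719 + 0.50522) = 1/3.46240 = 0.288817

Final: 0.288817


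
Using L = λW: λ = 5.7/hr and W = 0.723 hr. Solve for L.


L = λW = 5.7·0.723 = 4.1211

Final: 4.1211


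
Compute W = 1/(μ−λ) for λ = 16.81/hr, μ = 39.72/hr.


W = 1/(μ−λ) = 1/(39.72 − 16.81) = 1/22.91 = 0.04365 hr

Final: 0.04365 hr


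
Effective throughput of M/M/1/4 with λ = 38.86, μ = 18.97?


ρ = 2.0485; P_K = (1−ρ)ρ^4/(1−ρ^5) = 0.526431
λ_eff = λ(1 − P_K) = 38.86·(1 − 0.526431) = 38.86·0.473569 = 18.4029 /hr

Final: 18.4029 /hr


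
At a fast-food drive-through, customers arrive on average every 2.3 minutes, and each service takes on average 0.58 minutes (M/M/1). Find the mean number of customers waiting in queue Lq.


λ = 60/2.3 = 26.0870 /hr
μ = 60/0.58 = 103.4483 /hr
ρ = λ/μ = 26.0870/103.4483 = 0.2522
Lq = ρ²/(1−ρ) = 0.06359/0.7478 = 0.08504

Final: 0.08504


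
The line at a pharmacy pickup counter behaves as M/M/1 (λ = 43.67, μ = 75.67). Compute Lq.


ρ = 43.67/75.67 = 0.5771
Lq = ρ²/(1−ρ) = 0.3331/0.4229 = 0.7876

Final: 0.7876


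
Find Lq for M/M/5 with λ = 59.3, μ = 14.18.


a = λ/μ = 4.1819; ρ = a/5 = 0.8364
P₀ = 0.009615
Lq = P₀·a^c·ρ / (c!·(1−ρ)²) = 0.009615·1279.06411·0.8364/(120·0.02677)
= 3.20208

Final: 3.20208


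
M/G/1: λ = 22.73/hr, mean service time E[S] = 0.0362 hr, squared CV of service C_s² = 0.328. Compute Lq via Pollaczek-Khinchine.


ρ = λ·E[S] = 22.73·0.0362 = 0.8228
Lq = ρ²(1+C_s²)/(2(1−ρ)) = 0.6770·(1+0.328)/(2·0.1772)
= 0.6770·1.3280/0.3543 = 2.53737

Final: 2.53737


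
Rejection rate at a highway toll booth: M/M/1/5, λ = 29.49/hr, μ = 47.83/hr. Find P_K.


ρ = λ/μ = 29.49/47.83 = 0.6166
P_K = (1−ρ)ρ^K/(1−ρ^(K+1)) = (0.3834·0.089099)/(1 − 0.054935)
= 0.034164/0.945065 = 0.036150

Final: 0.036150


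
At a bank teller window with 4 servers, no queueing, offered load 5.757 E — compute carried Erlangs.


B(4,5.757) = 0.453617 (Erlang-B)
Carried load = a(1 − B) = 5.757·(1 − 0.453617) = 5.757·0.546383 = 3.1455 E

Final: 3.1455 Erlangs


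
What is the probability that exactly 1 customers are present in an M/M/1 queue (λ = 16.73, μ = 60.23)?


ρ = 16.73/60.23 = 0.2778
P_n = (1−ρ)·ρ^n = (1 − 0.2778)·0.2778^1 = 0.7222·0.277769 = 0.200613

Final: 0.200613


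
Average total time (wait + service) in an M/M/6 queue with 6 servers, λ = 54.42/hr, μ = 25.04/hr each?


a = 2.1733; ρ = 0.3622; P₀ = 0.113520
Lq = P₀·a^c·ρ/(c!(1−ρ)²) = 0.01480
Wq = Lq/λ = 0.01480/54.42 = 0.0002719 hr
W = Wq + 1/μ = 0.0002719 + 0.03994 = 0.04021 hr

Final: 0.04021 hr


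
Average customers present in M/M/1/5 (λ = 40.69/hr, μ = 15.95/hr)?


ρ = 40.69/15.95 = 2.5511
L = ρ[1 − (K+1)ρ^K + Kρ^(K+1)] / [(1−ρ)(1−ρ^(K+1))]
Numerator: 2.5511·(1 − 6·108.052548 + 5·275.652550) = 1864.718012
Denominator: (-1.5511)·(-274.652550) = 426.012796
L = 1864.718012/426.012796 = 4.3771

Final: 4.3771


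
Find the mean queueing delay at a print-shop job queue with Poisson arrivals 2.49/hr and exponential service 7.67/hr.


ρ = 2.49/7.67 = 0.3246
Wq = ρ/(μ−λ) = 0.3246/(7.67 − 2.49) = 0.3246/5.18 = 0.06267 hr

Final: 0.06267 hr


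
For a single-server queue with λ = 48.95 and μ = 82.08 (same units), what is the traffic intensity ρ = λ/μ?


ρ = λ/μ = 48.95/82.08 = 0.5964

Final: 0.5964


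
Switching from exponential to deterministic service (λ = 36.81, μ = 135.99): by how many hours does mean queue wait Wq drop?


ρ = 36.81/135.99 = 0.2707
Wq(M/M/1) = ρ/(μ−λ) = 0.2707/99.18 = 0.002729 hr
Wq(M/D/1) = ρ/(2(μ−λ)) = 0.001365 hr
Savings = 0.002729 − 0.001365 = 0.001365 hr

Final: 0.001365 hr


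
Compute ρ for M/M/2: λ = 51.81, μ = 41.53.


ρ = λ/(cμ) = 51.81/(2·41.53) = 51.81/83.06 = 0.6238

Final: 0.6238


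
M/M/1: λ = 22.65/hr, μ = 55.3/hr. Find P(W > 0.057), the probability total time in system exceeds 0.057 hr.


W ~ Exponential(μ−λ) for M/M/1.
μ − λ = 55.3 − 22.65 = 32.6500
P(W > t) = e^{−(μ−λ)t} = e^{−1.8611} = 0.155509

Final: 0.155509


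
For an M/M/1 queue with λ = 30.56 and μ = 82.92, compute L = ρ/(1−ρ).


ρ = λ/μ = 30.56/82.92 = 0.3685
L = ρ/(1−ρ) = 0.3685/(1 − 0.3685) = 0.3685/0.6315 = 0.5837

Final: 0.5837


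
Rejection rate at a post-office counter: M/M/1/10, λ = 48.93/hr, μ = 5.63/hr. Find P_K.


ρ = λ/μ = 48.93/5.63 = 8.6909
P_K = (1−ρ)ρ^K/(1−ρ^(K+1)) = (-7.6909·2458488658.174181)/(1 − 21366580824.948967)
= -18908092166.774784/-21366580823.948967 = 0.884938

Final: 0.884938


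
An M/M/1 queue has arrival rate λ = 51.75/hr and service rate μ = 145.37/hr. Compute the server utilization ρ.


ρ = λ/μ = 51.75/145.37 = 0.3560

Final: 0.3560


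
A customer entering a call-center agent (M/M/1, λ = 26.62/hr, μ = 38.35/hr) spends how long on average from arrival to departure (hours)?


W = 1/(μ−λ) = 1/(38.35 − 26.62) = 1/11.73 = 0.08525 hr

Final: 0.08525 hr


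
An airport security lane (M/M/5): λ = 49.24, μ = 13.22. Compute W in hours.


a = 3.7247; ρ = 0.7449; P₀ = 0.019337
Lq = P₀·a^c·ρ/(c!(1−ρ)²) = 1.32268
Wq = Lq/λ = 1.32268/49.24 = 0.02686 hr
W = Wq + 1/μ = 0.02686 + 0.07564 = 0.10250 hr

Final: 0.10250 hr


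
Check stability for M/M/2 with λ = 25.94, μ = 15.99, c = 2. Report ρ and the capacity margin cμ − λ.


Total capacity cμ = 2·15.99 = 31.98/hr
ρ = λ/(cμ) = 25.94/31.98 = 0.8111
Stable ⇔ ρ < 1: YES
Spare capacity = cμ − λ = 31.98 − 25.94 = 6.04/hr

Final: ρ = 0.8111; stable; margin = 6.04/hr


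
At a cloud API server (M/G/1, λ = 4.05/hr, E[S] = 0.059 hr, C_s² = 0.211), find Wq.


ρ = λ·E[S] = 4.05·0.059 = 0.2389
E[S²] = E[S]²(1+C_s²) = 0.059²·(1+0.211) = 0.004215
Wq = λ·E[S²]/(2(1−ρ)) = 4.05·0.004215/(2·0.7611) = 0.01122 hr

Final: 0.01122 hr


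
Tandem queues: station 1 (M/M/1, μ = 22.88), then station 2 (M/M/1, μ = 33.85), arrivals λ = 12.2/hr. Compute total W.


Each node sees arrival rate λ = 12.2/hr (tandem ⇒ throughput preserved).
W₁ = 1/(μ₁−λ) = 1/(22.88−12.2) = 0.09363 hr
W₂ = 1/(μ₂−λ) = 1/(33.85−12.2) = 0.04619 hr
W_total = W₁ + W₂ = 0.09363 + 0.04619 = 0.13982 hr

Final: 0.13982 hr


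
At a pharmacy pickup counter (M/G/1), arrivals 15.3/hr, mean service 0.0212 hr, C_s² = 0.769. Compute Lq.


ρ = λ·E[S] = 15.3·0.0212 = 0.3244
Lq = ρ²(1+C_s²)/(2(1−ρ)) = 0.1052·(1+0.769)/(2·0.6756)
= 0.1052·1.7690/1.3513 = 0.13773

Final: 0.13773


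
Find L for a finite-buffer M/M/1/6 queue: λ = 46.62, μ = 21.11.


ρ = 46.62/21.11 = 2.2084
L = ρ[1 − (K+1)ρ^K + Kρ^(K+1)] / [(1−ρ)(1−ρ^(K+1))]
Numerator: 2.2084·(1 − 7·116.012348 + 6·256.205384) = 1603.643788
Denominator: (-1.2084)·(-255.205384) = 308.398358
L = 1603.643788/308.398358 = 5.1999

Final: 5.1999


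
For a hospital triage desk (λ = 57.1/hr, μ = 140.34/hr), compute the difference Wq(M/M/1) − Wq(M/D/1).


ρ = 57.1/140.34 = 0.4069
Wq(M/M/1) = ρ/(μ−λ) = 0.4069/83.24 = 0.004888 hr
Wq(M/D/1) = ρ/(2(μ−λ)) = 0.002444 hr
Savings = 0.004888 − 0.002444 = 0.002444 hr

Final: 0.002444 hr


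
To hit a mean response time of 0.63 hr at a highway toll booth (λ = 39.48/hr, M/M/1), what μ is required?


W = 1/(μ−λ) ⇒ μ − λ = 1/W = 1/0.63 = 1.5873
μ = λ + 1/W = 39.48 + 1.5873 = 41.0673 per hr

Final: 41.0673 /hr


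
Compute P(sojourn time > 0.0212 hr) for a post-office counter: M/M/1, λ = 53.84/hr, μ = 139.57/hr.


W ~ Exponential(μ−λ) for M/M/1.
μ − λ = 139.57 − 53.84 = 85.7300
P(W > t) = e^{−(μ−λ)t} = e^{−1.8175} = 0.162435

Final: 0.162435


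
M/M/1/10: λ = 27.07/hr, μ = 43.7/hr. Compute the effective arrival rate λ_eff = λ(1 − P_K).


ρ = 0.6195; P_K = (1−ρ)ρ^10/(1−ρ^11) = 0.003182
λ_eff = λ(1 − P_K) = 27.07·(1 − 0.003182) = 27.07·0.996818 = 26.9839 /hr

Final: 26.9839 /hr


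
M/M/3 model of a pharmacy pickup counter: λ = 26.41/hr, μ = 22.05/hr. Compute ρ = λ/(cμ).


ρ = λ/(cμ) = 26.41/(3·22.05) = 26.41/66.15 = 0.3992

Final: 0.3992


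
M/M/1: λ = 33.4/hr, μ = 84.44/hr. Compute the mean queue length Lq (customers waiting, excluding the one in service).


ρ = 33.4/84.44 = 0.3955
Lq = ρ²/(1−ρ) = 0.1565/0.6045 = 0.2588

Final: 0.2588


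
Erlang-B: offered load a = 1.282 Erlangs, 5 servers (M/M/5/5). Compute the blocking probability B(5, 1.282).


B(c,a) = (a^c/c!) / Σ_{k=0}^{c} a^k/k!
a^5/5! = 0.028858
Σ terms (k=0..5): 1.00000 + 1.28200 + 0.82176 + 0.35117 + 0.11255 + 0.02886 = 3.596335
B = 0.028858/3.596335 = 0.008024

Final: 0.008024


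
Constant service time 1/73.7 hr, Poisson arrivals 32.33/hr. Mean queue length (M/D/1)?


ρ = 32.33/73.7 = 0.4387
M/D/1: Lq = ρ²/(2(1−ρ)) = 0.1924/(2·0.5613) = 0.17141

Final: 0.17141


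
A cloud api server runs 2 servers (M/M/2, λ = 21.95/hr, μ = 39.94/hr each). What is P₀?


a = λ/μ = 21.95/39.94 = 0.5496; ρ = a/c = 0.2748
Σ_{k=0}^{1} a^k/k! (terms k=0..1) = 1.00000 + 0.54957 = 1.54957
Tail: a^2/(2!(1−ρ)) = 0.30203/(2·0.7252) = 0.20824
P₀ = 1/(1.54957 + 0.20824) = 1/1.75781 = 0.568889

Final: 0.568889


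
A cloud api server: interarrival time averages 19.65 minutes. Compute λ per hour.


λ = 1/(interarrival time) in consistent units.
1 hour = 60 min, so λ = 60/19.65 = 3.0534 per hour

Final: 3.0534 /hr


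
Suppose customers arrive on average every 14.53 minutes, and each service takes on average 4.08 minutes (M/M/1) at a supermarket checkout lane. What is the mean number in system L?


λ = 60/14.53 = 4.1294 /hr
μ = 60/4.08 = 14.7059 /hr
ρ = λ/μ = 4.1294/14.7059 = 0.2808
L = ρ/(1−ρ) = 0.2808/0.7192 = 0.3904

Final: 0.3904


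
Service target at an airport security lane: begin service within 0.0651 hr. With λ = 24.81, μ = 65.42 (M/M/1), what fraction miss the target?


ρ = 24.81/65.42 = 0.3792
P(Wq > t) = ρ·e^{−(μ−λ)t} = 0.3792·e^{−2.6437}
= 0.3792·0.071097 = 0.026963

Final: 0.026963


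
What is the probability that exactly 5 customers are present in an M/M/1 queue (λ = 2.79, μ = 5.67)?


ρ = 2.79/5.67 = 0.4921
P_n = (1−ρ)·ρ^n = (1 − 0.4921)·0.4921^5 = 0.5079·0.028847 = 0.014653

Final: 0.014653


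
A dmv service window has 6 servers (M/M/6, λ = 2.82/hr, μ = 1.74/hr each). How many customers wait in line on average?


a = λ/μ = 1.6207; ρ = a/6 = 0.2701
P₀ = 0.197682
Lq = P₀·a^c·ρ / (c!·(1−ρ)²) = 0.197682·18.12171·0.2701/(720·0.53273)
= 0.002523

Final: 0.002523


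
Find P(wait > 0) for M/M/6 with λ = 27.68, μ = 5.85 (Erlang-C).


a = λ/μ = 4.7316; ρ = a/6 = 0.7886
P₀ = 0.006713 (from M/M/c formula)
C(c,a) = [a^c/(c!(1−ρ))]·P₀ = [11221.76884/(720·0.2114)]·0.006713
= 73.72793·0.006713 = 0.494959

Final: 0.494959


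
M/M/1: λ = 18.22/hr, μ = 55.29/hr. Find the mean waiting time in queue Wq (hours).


ρ = 18.22/55.29 = 0.3295
Wq = ρ/(μ−λ) = 0.3295/(55.29 − 18.22) = 0.3295/37.07 = 0.008890 hr

Final: 0.008890 hr


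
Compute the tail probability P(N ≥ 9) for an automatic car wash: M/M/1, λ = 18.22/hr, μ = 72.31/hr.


ρ = 18.22/72.31 = 0.2520
P(N ≥ n) = ρ^n = 0.2520^9 = 0.000004094

Final: 0.000004094


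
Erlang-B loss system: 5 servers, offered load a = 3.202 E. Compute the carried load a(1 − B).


B(5,3.202) = 0.127585 (Erlang-B)
Carried load = a(1 − B) = 3.202·(1 − 0.127585) = 3.202·0.872415 = 2.7935 E

Final: 2.7935 Erlangs


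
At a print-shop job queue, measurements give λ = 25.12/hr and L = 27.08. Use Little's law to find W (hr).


W = L/λ = 27.08/25.12 = 1.0780 hr

Final: 1.0780 hr


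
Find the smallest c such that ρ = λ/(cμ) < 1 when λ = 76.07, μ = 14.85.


Stability requires cμ > λ ⇔ c > λ/μ.
λ/μ = 76.07/14.85 = 5.1226
Minimum integer c = ⌊5.1226⌋ + 1 = 6
Check: 6·14.85 = 89.10 > 76.07, while 5·14.85 = 74.25 ≤ 76.07

Final: 6 servers


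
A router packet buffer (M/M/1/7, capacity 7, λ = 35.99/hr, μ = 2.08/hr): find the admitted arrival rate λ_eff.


ρ = 17.3029; P_K = (1−ρ)ρ^7/(1−ρ^8) = 0.942206
λ_eff = λ(1 − P_K) = 35.99·(1 − 0.942206) = 35.99·0.057794 = 2.0800 /hr

Final: 2.0800 /hr


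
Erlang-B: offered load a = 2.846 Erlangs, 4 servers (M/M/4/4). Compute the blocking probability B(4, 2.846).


B(c,a) = (a^c/c!) / Σ_{k=0}^{c} a^k/k!
a^4/4! = 2.733558
Σ terms (k=0..4): 1.00000 + 2.84600 + 4.04986 + 3.84197 + 2.73356 = 14.471382
B = 2.733558/14.471382 = 0.188894

Final: 0.188894


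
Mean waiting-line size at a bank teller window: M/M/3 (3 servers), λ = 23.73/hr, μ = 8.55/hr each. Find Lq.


a = λ/μ = 2.7754; ρ = a/3 = 0.9251
P₀ = 0.018106
Lq = P₀·a^c·ρ / (c!·(1−ρ)²) = 0.018106·21.37937·0.9251/(6·0.005603)
= 10.65259

Final: 10.65259


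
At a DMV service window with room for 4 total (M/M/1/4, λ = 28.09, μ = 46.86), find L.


ρ = 28.09/46.86 = 0.5994
L = ρ[1 − (K+1)ρ^K + Kρ^(K+1)] / [(1−ρ)(1−ρ^(K+1))]
Numerator: 0.5994·(1 − 5·0.129121 + 4·0.077401) = 0.398030
Denominator: (0.4006)·(0.922599) = 0.369551
L = 0.398030/0.369551 = 1.0771

Final: 1.0771


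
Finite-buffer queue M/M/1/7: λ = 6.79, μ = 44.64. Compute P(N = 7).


ρ = λ/μ = 6.79/44.64 = 0.1521
P_K = (1−ρ)ρ^K/(1−ρ^(K+1)) = (0.8479·0.000001884)/(1 − 0.0000002865)
= 0.000001597/1.000000 = 0.000001597

Final: 0.000001597


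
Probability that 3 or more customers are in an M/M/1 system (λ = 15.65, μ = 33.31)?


ρ = 15.65/33.31 = 0.4698
P(N ≥ n) = ρ^n = 0.4698^3 = 0.103710

Final: 0.103710


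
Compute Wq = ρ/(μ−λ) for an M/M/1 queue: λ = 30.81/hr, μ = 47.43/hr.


ρ = 30.81/47.43 = 0.6496
Wq = ρ/(μ−λ) = 0.6496/(47.43 − 30.81) = 0.6496/16.62 = 0.03908 hr

Final: 0.03908 hr


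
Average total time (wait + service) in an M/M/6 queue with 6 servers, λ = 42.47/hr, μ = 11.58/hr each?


a = 3.6675; ρ = 0.6113; P₀ = 0.024168
Lq = P₀·a^c·ρ/(c!(1−ρ)²) = 0.33040
Wq = Lq/λ = 0.33040/42.47 = 0.007780 hr
W = Wq + 1/μ = 0.007780 + 0.08636 = 0.09414 hr

Final: 0.09414 hr


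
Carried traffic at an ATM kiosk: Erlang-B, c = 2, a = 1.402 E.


B(2,1.402) = 0.290357 (Erlang-B)
Carried load = a(1 − B) = 1.402·(1 − 0.290357) = 1.402·0.709643 = 0.9949 E

Final: 0.9949 Erlangs
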